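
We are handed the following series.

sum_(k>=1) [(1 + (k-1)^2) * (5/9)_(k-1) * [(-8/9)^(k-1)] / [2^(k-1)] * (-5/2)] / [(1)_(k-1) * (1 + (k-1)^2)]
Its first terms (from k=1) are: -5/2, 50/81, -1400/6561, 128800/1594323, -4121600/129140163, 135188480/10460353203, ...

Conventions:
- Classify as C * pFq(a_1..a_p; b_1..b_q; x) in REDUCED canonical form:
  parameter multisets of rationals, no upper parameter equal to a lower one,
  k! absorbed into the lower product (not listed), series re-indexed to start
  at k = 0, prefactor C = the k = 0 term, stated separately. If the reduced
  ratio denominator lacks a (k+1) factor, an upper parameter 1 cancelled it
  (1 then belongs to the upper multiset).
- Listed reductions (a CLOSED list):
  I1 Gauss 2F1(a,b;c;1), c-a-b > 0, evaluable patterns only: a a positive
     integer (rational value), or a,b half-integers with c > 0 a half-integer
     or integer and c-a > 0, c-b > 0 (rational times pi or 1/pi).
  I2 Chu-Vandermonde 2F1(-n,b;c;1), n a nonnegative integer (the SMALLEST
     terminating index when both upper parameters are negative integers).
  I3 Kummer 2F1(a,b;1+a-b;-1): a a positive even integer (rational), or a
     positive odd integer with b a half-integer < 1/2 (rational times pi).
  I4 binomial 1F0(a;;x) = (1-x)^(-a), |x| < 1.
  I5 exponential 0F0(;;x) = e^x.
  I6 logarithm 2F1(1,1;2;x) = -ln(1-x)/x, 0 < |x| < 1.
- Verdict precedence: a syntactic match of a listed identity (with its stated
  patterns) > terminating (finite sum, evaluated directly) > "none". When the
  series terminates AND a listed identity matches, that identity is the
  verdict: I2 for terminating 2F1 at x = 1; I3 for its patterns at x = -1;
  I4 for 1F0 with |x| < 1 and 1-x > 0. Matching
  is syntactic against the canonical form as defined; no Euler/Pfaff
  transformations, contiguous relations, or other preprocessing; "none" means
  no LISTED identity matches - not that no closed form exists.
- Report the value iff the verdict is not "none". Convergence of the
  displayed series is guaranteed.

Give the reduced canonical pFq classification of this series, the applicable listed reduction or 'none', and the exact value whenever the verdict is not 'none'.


Classification (C = -5/2): 1F0 with upper {5/9}, lower {-}, argument x = -4/9. Verdict: binomial (I4) applies (the 1F0 binomial series: exponent -5/9, x = -4/9). Exact value: (-5/2) * (13/9)^(-5/9).

Key observation: t_0 = -5/2 here, and the two k-th powers (C = -5/2) combine into one argument.
Consecutive-term ratio: r(k) = (-4/9) * (k+5/9) / [(k+1)] - rational in k. x = (-4/9); t_0 = -5/2; negate the roots.


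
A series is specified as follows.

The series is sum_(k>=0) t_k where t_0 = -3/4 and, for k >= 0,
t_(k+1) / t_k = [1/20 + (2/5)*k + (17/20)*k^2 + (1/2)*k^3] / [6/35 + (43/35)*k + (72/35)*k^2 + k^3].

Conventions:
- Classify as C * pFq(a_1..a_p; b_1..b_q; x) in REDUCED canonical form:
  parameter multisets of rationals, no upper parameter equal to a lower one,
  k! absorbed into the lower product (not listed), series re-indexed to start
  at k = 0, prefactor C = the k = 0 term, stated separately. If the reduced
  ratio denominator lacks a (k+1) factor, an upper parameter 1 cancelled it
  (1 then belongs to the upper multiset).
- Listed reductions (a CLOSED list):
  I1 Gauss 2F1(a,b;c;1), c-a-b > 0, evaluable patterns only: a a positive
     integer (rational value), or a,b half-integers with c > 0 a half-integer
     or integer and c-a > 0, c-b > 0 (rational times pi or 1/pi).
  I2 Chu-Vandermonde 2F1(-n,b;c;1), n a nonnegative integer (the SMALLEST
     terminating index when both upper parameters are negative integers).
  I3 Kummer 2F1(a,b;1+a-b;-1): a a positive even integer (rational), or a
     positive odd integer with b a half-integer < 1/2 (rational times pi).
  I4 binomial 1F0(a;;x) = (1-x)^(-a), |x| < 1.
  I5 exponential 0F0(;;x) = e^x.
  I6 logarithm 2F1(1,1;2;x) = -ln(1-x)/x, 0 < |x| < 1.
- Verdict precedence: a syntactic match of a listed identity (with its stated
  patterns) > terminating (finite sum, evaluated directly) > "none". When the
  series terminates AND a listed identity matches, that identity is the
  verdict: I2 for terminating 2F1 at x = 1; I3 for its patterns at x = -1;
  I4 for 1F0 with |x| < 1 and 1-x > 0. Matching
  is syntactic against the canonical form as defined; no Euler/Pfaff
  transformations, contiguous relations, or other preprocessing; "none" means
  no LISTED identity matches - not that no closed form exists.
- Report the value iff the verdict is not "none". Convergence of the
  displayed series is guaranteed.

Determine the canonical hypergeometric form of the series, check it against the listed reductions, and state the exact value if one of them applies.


Canonical form: C = -3/4 times 2F1 with upper {1/2, 1}, lower {6/7}, x = 1/2. Verdict: none here - no I1-I6 shape fits x = 1/2 with lower {6/7}.

The tell: x = (1/2) and factor the ratio over Q (C = -3/4): negated roots = parameters.
Term ratio: r(k) = (1/2) * (k+1/2) (k+1) / [(k+6/7) (k+1)] ; factor over Q: parameters, x = (1/2), and C = -3/4.


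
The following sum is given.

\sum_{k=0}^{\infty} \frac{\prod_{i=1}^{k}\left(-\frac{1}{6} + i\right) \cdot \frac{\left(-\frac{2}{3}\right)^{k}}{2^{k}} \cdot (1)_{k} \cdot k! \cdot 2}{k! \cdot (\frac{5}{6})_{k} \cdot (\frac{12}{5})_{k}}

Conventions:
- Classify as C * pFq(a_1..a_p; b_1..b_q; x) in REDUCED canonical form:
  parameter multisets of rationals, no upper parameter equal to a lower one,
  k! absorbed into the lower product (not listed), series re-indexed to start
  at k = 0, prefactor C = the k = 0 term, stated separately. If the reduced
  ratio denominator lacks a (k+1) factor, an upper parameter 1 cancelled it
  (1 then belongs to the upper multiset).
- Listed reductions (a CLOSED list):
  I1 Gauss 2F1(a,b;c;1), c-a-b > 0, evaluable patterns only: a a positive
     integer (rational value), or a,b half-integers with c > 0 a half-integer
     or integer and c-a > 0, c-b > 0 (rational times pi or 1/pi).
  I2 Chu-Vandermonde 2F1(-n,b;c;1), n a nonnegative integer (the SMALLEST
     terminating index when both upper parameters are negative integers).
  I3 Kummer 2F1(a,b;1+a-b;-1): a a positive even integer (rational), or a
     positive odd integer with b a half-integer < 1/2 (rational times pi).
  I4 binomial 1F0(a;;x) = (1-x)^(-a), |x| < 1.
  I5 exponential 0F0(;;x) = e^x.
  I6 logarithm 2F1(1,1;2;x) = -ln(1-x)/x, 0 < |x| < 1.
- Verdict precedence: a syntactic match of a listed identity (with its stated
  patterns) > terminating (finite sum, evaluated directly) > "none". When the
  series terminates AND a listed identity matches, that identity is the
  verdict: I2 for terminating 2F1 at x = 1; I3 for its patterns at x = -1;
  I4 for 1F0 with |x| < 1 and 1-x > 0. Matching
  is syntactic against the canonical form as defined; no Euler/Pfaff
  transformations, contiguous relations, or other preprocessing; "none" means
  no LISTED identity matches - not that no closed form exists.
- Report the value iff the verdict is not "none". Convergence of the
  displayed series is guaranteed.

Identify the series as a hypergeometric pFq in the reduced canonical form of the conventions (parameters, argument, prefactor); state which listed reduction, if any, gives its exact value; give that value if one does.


First insight: t_0 = 2 here, and the parameter 5/6 appears in both the upper and lower lists and cancels.
Adjacent-term ratio: r(k) = -\frac{1}{3} * (k+1) (k+1) / [(k+\frac{12}{5}) (k+1)] - rational in k. x = -\frac{1}{3}; t_0 = 2; negate the roots.

With C = 2: the canonical form is 2F1(1, 1; \frac{12}{5}; -\frac{1}{3}). Verdict: none. A 2F1 with upper {1, 1} fits none of I1-I6 at x = -\frac{1}{3}; the sum runs forever.


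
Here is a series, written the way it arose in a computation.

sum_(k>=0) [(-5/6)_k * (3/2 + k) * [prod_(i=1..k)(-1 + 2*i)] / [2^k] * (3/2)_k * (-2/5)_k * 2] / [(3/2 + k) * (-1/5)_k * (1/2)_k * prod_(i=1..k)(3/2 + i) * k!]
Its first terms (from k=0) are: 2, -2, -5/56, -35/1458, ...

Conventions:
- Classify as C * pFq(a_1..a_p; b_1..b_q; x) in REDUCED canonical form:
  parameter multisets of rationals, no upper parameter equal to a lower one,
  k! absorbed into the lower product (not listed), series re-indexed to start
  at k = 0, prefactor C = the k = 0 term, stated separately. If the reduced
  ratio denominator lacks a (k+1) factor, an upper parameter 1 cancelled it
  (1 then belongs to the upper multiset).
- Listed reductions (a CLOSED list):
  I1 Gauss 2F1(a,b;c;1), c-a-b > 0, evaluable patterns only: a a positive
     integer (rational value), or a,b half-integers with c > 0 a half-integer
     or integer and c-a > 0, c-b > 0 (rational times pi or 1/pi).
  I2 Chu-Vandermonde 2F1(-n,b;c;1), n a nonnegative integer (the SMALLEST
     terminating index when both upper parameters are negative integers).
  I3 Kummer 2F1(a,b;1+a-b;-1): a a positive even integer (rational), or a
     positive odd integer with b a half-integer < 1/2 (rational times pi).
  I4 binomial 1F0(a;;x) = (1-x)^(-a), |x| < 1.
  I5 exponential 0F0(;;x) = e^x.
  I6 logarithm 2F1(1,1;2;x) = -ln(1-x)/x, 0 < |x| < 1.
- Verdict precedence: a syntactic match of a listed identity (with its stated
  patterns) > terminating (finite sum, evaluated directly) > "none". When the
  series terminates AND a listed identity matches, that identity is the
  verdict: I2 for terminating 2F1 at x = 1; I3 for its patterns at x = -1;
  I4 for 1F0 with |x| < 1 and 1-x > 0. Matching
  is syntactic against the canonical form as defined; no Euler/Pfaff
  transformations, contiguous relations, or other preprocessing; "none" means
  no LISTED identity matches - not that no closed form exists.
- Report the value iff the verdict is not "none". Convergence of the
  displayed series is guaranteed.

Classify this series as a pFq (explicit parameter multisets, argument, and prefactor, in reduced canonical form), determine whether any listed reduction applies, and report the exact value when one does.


First insight: t_0 being 2, the parameter 1/2 appears in both the upper and lower lists and cancels (alongside the other common factor).
Adjacent-term ratio: r(k) = 1 * (k-5/6) (k-2/5) (k+3/2) / [(k-1/5) (k+5/2) (k+1)] - rational in k. x = 1; t_0 = 2; negate the roots.

Classification (C = 2): 3F2 with upper {-5/6, -2/5, 3/2}, lower {-1/5, 5/2}, argument x = 1. Verdict: none. A 3F2 with upper {-5/6, -2/5, 3/2} fits none of I1-I6 at x = 1; the sum runs forever.


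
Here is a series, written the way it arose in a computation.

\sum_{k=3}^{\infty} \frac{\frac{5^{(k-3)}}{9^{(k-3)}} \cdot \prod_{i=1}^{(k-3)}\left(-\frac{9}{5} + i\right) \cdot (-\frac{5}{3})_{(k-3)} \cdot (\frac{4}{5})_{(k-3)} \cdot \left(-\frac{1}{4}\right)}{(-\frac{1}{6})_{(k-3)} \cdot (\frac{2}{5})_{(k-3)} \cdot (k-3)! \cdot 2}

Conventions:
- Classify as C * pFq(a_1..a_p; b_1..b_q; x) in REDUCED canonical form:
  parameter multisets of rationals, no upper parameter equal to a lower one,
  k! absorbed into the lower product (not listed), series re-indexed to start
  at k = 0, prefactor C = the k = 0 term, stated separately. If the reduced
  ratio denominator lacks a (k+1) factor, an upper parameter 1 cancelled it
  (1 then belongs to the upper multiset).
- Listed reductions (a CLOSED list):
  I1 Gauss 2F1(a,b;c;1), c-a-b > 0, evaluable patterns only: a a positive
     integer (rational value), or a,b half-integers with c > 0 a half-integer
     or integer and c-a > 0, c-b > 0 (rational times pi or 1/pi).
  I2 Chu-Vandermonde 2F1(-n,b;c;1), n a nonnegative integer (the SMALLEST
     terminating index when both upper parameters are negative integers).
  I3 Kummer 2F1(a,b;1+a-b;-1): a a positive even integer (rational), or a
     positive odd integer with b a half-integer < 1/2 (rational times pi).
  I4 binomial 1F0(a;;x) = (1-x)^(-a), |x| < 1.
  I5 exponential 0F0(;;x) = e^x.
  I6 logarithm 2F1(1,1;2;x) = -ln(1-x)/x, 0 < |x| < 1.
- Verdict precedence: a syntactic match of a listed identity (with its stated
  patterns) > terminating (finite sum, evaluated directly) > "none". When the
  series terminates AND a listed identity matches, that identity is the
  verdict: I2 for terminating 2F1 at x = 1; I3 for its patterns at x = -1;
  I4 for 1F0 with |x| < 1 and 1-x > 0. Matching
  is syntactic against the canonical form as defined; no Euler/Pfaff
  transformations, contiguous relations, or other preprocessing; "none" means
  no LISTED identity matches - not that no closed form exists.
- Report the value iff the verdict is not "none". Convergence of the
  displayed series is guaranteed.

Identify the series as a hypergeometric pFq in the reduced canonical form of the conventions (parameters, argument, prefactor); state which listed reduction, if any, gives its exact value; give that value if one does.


Classification (C = -\frac{1}{8}): 3F2 with upper {-\frac{5}{3}, -\frac{4}{5}, \frac{4}{5}}, lower {-\frac{1}{6}, \frac{2}{5}}, argument x = \frac{5}{9}. Verdict: none - this 3F2 at x = \frac{5}{9} matches no listed pattern, and upper {-\frac{5}{3}, -\frac{4}{5}, \frac{4}{5}} holds no stopper.

The tell: t_0 = -\frac{1}{8} here, and the running product (C = -1/8) telescopes to a rising factorial.
Step ratio: r(k) = \frac{5}{9} * (k-\frac{5}{3}) (k-\frac{4}{5}) (k+\frac{4}{5}) / [(k-\frac{1}{6}) (k+\frac{2}{5}) (k+1)] ; factor over Q: parameters, x = \frac{5}{9}, and C = -\frac{1}{8}.


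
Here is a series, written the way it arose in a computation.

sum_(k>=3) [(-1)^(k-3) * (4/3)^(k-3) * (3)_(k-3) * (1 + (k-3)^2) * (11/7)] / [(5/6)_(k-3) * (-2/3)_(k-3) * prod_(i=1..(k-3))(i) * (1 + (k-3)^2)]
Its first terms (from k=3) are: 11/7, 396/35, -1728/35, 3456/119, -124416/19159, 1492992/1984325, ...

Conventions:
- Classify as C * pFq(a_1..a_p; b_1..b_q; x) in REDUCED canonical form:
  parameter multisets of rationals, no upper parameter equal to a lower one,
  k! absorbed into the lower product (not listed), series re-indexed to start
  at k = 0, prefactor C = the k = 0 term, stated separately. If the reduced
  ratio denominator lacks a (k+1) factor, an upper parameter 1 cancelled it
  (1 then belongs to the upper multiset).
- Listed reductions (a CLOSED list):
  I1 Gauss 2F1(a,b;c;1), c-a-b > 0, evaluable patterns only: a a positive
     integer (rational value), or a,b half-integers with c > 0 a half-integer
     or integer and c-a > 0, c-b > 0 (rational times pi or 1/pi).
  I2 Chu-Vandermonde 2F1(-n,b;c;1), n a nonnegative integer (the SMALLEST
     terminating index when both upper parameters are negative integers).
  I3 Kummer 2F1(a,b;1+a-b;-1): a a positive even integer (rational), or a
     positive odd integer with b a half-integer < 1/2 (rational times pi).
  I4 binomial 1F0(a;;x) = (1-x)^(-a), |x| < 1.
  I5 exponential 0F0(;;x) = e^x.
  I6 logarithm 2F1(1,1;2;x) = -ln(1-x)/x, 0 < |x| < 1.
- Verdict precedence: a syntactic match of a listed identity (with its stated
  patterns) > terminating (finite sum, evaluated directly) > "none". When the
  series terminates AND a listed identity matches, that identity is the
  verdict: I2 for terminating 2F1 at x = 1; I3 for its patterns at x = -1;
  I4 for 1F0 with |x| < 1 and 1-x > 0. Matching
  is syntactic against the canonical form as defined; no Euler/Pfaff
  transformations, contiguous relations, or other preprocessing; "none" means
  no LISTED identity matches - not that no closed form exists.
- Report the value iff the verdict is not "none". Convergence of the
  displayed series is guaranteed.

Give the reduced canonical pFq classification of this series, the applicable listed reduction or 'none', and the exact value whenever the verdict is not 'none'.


Reduced: x = -4/3, 1F2, upper = {3}, lower = {-2/3, 5/6}, C = 11/7. Verdict: none. No listed pattern accepts 1F2(3; -2/3, 5/6; -4/3).

The tell: t_0 being 11/7, the product of the first k integers (prefactor 11/7) is k!.
Step ratio: r(k) = (-4/3) * (k+3) / [(k-2/3) (k+5/6) (k+1)] - rational; roots negated = parameters, x = (-4/3), C = 11/7.


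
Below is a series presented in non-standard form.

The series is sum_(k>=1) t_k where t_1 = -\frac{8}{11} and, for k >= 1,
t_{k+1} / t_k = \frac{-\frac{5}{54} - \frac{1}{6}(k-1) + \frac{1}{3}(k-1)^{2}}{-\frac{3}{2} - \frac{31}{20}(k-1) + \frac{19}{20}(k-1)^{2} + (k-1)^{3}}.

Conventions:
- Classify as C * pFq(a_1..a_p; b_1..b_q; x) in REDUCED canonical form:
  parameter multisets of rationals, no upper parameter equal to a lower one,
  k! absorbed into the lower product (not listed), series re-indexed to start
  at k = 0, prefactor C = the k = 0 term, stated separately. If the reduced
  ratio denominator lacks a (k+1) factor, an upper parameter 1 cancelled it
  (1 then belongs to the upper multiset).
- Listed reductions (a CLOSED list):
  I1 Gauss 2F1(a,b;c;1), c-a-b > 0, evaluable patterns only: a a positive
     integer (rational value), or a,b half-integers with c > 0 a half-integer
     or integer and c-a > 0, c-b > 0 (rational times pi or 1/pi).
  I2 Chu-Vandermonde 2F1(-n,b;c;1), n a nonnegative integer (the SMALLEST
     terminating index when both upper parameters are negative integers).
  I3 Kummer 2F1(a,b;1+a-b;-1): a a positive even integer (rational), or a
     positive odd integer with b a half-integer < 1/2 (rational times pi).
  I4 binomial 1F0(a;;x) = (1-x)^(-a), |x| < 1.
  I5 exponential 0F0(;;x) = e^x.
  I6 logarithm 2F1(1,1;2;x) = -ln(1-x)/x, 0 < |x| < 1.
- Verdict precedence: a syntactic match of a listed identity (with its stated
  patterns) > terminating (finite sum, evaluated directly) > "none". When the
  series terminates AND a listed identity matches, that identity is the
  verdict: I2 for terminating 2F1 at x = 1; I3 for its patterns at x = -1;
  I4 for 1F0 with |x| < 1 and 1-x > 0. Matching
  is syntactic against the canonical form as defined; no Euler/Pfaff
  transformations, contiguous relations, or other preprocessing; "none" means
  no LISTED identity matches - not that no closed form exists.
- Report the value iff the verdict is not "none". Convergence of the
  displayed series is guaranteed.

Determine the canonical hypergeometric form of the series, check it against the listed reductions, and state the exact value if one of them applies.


At argument \frac{1}{3}: a 2F2 with upper {-\frac{5}{6}, \frac{1}{3}}, lower {-\frac{5}{4}, \frac{6}{5}}, scaled by C = -\frac{8}{11}. Verdict: none - at argument \frac{1}{3} the multisets {-\frac{5}{6}, \frac{1}{3}} ; {-\frac{5}{4}, \frac{6}{5}} match no listed identity.

Structural cue: t_0 = -\frac{8}{11} here, and the expanded ratio factors over Q; prefactor -8/11, roots give parameters.
Step ratio: r(k) = \frac{1}{3} * (k-\frac{5}{6}) (k+\frac{1}{3}) / [(k-\frac{5}{4}) (k+\frac{6}{5}) (k+1)] ; factor over Q: parameters, x = \frac{1}{3}, and C = -\frac{8}{11}.


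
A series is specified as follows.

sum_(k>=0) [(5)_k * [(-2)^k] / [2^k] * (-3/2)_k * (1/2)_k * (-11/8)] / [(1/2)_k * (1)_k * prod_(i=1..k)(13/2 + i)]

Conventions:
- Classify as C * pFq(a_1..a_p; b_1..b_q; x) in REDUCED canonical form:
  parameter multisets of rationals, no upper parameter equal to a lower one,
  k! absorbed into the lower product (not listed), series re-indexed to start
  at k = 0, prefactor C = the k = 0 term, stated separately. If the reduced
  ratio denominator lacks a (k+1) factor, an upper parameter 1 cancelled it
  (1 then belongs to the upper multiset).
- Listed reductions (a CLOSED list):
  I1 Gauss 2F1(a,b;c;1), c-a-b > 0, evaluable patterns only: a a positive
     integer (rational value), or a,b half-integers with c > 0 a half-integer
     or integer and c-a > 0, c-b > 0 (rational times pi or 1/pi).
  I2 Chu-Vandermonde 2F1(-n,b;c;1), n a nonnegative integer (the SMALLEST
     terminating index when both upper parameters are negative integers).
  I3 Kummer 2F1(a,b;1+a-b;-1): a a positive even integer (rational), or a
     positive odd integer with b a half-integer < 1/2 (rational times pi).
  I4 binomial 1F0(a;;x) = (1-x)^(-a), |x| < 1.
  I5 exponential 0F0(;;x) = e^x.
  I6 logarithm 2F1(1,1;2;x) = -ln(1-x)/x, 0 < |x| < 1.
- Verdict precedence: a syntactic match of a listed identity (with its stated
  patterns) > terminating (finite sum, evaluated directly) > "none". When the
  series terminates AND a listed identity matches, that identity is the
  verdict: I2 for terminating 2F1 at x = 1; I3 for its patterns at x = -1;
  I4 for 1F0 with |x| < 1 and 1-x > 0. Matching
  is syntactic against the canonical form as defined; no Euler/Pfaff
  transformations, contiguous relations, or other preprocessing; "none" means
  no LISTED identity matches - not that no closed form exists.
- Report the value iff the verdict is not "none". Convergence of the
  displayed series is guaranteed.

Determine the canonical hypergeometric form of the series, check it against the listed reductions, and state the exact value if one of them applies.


Canonical form: C = -11/8 times 2F1 with upper {-3/2, 5}, lower {15/2}, x = -1. Verdict: this is Kummer's theorem (I3) (x = -1; c = 15/2 equals 1+a-b for upper {-3/2, 5}: listed pattern). Its exact value is (-495495/524288) * pi.

First insight: t_0 being -11/8, the parameter 1/2 appears in both the upper and lower lists and cancels.
Step ratio: r(k) = (-1) * (k-3/2) (k+5) / [(k+15/2) (k+1)] ; factor over Q: parameters, x = (-1), and C = -11/8.


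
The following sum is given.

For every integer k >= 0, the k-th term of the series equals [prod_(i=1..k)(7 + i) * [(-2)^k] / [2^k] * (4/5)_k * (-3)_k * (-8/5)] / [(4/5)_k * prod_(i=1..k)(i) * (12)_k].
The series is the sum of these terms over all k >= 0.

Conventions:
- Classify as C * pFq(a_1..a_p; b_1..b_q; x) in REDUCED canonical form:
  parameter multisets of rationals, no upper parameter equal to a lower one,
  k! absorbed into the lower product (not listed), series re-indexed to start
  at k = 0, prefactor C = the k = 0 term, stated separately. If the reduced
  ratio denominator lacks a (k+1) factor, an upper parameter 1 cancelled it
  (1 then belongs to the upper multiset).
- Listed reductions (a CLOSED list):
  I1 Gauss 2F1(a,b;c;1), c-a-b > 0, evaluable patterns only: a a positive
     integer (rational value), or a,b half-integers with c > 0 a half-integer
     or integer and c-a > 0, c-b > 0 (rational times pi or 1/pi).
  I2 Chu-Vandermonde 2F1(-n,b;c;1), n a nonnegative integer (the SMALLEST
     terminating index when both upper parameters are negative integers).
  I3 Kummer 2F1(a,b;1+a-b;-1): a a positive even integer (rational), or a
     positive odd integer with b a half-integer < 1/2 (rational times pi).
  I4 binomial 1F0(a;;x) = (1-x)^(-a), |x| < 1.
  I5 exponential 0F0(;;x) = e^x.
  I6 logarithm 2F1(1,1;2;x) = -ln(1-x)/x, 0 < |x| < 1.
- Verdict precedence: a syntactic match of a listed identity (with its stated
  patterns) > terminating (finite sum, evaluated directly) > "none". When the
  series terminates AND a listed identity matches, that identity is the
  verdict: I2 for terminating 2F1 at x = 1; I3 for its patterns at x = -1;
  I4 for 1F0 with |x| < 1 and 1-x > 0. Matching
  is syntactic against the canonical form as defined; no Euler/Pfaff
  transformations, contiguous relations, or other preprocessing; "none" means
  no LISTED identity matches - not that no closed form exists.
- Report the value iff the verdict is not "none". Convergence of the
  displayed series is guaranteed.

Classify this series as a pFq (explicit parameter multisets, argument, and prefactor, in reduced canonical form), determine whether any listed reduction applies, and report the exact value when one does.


Classification (C = -8/5): 2F1 with upper {-3, 8}, lower {12}, argument x = -1. Verdict: Kummer (I3) matches (x = -1; c = 12 equals 1+a-b for upper {-3, 8}: listed pattern). Exact value: -264/35.

Key observation: t_0 = -8/5 here, and the product of the first k integers (C = -8/5, x = -1) is k!.
Ratio: r(k) = (-1) * (k-3) (k+8) / [(k+12) (k+1)] - rational in k. x = (-1); t_0 = -8/5; negate the roots.


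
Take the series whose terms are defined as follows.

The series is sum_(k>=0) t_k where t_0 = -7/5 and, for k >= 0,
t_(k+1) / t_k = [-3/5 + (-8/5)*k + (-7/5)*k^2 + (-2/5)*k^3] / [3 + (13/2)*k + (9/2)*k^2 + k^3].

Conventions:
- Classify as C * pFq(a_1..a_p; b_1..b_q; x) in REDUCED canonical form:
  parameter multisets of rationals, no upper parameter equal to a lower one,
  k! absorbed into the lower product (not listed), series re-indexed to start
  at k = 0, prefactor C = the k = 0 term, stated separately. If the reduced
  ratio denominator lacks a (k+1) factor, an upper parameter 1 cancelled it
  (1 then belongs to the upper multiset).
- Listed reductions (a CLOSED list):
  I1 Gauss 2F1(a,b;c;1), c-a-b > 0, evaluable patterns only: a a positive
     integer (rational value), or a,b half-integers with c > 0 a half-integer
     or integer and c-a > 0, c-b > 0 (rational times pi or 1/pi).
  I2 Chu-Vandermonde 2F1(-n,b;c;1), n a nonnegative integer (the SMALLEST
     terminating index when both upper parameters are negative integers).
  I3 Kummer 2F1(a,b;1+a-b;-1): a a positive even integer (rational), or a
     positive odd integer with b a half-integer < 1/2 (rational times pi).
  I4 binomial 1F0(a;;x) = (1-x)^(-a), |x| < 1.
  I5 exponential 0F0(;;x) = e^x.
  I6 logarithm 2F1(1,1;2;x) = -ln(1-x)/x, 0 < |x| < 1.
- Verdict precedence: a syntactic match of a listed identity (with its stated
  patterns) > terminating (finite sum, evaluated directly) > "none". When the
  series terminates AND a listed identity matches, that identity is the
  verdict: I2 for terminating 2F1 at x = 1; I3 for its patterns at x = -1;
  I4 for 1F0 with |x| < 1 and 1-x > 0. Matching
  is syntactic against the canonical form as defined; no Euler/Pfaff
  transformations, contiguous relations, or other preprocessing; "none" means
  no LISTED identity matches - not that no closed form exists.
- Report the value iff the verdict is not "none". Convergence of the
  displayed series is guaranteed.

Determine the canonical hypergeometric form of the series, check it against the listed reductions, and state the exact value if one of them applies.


The series (x = -2/5) is 2F1: upper {1, 1}, lower {2}, prefactor -7/5. Verdict: this is logarithm (I6) (the logarithm: parameters (1,1;2), x = -2/5). Hence: (-7/2) * ln(7/5).

Key observation: t_0 = -7/5 here, and factor the ratio over Q (C = -7/5, x = -2/5): negated roots = parameters.
Ratio: r(k) = (-2/5) * (k+1) (k+1) / [(k+2) (k+1)] - rational; roots negated = parameters, x = (-2/5), C = -7/5.


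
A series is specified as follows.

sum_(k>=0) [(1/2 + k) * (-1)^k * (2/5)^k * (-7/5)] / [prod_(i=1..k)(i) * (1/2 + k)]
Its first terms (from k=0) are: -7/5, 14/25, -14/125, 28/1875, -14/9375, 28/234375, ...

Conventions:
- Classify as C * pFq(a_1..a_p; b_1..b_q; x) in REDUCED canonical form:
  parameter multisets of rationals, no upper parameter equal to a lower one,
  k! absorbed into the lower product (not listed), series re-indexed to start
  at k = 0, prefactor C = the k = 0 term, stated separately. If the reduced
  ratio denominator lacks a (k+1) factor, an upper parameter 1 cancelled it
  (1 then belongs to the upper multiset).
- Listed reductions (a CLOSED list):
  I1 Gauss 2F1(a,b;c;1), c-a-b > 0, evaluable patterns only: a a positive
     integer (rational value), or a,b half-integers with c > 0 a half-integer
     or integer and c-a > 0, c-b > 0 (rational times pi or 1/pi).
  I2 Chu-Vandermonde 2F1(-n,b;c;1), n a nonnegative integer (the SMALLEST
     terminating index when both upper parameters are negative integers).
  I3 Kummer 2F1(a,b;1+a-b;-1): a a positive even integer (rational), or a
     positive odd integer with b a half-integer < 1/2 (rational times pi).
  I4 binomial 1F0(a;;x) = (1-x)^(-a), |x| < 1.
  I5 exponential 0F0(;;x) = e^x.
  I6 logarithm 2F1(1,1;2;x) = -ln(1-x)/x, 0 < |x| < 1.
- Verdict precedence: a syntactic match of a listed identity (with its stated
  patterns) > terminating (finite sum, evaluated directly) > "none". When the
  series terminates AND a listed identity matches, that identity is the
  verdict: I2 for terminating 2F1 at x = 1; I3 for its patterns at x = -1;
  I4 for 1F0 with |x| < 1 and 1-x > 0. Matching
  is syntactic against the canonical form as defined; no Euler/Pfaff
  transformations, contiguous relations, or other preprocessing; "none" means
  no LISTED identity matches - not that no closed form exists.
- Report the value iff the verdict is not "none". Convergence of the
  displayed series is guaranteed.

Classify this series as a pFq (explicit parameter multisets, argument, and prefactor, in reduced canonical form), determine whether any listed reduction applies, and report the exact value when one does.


Key step: t_0 = -7/5 here, and the product of the first k integers (prefactor -7/5) is k!.
Adjacent-term ratio: r(k) = (-2/5) * 1 / [(k+1)] - rational; roots negated = parameters, x = (-2/5), C = -7/5.

Prefactor -7/5, argument -2/5: 0F0 with upper {-} over lower {-}. Verdict at x = -2/5: the I5 exponential reduction matches (the 0F0 exponential series at x = -2/5). Value: (-7/5) * e^(-2/5).


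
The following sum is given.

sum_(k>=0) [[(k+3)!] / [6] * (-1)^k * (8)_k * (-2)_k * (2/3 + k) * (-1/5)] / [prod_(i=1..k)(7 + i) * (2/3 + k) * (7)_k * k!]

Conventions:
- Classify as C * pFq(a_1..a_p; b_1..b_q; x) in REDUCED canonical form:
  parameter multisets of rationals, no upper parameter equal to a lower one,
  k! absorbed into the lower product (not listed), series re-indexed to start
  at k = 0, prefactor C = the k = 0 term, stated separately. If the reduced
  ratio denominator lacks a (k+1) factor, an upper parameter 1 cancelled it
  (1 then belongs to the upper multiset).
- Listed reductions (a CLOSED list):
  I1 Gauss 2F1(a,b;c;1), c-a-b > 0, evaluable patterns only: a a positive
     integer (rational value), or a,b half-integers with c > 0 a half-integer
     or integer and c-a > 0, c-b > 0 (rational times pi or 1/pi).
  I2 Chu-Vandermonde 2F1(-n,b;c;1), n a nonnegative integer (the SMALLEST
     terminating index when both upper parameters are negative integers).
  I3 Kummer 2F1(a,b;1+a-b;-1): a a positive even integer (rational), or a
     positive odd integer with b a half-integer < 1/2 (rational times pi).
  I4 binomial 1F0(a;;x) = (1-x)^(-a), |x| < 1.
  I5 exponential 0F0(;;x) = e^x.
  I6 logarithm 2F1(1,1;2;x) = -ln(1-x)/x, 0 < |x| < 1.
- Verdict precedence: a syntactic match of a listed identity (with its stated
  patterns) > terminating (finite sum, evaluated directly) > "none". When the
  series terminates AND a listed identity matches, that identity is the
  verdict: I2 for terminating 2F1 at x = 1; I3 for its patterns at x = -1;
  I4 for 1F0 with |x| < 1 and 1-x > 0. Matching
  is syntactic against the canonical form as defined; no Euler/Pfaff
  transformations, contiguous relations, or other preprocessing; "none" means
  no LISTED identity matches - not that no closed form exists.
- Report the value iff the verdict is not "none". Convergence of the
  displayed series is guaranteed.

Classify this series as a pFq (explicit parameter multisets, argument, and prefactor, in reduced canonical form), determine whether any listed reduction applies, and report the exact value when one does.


Classification (C = -1/5): 2F1 with upper {-2, 4}, lower {7}, argument x = -1. Verdict at x = -1: the Kummer evaluation I3 matches (x = -1; c = 7 equals 1+a-b for upper {-2, 4}: listed pattern). Sum: -1/2.

Structural cue: t_0 = -1/5 here, and the parameter 8 appears in both the upper and lower lists and cancels (alongside the other common factor).
Adjacent-term ratio: r(k) = (-1) * (k-2) (k+4) / [(k+7) (k+1)] - rational in k, leading ratio (-1); with t_0 = -1/5, classification follows.


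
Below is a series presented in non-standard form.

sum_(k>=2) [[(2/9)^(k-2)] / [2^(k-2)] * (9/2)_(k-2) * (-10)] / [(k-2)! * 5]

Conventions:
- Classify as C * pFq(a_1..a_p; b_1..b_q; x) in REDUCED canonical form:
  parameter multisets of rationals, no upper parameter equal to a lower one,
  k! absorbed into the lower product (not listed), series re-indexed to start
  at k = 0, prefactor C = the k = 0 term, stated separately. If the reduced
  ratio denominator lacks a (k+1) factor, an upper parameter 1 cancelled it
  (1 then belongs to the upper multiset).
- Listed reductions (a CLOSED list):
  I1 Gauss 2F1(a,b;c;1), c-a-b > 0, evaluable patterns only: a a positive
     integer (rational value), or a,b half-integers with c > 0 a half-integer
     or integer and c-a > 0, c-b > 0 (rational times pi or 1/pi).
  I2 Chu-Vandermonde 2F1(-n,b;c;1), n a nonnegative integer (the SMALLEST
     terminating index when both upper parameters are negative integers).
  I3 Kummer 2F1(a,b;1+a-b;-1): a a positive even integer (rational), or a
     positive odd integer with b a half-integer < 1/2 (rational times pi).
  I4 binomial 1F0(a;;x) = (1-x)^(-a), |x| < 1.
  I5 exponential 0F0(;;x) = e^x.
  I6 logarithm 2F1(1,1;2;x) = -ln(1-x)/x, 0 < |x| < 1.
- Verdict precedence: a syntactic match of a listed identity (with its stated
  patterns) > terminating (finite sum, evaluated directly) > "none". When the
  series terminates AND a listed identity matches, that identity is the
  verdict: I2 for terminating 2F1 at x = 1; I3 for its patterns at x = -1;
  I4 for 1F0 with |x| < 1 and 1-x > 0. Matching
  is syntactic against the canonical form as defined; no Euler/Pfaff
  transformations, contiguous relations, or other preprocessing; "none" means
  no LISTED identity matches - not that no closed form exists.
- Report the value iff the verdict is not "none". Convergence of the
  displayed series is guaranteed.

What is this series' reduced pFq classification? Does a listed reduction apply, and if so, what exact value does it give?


x = 1/9 here; the reduced form reads 1F0, upper {9/2}, lower {-}, C = -2. Verdict: the I4 binomial reduction matches (the 1F0 binomial series: exponent -9/2, x = 1/9). Hence: (-2) * (8/9)^(-9/2).

The tell: t_0 = -2 here, and the two k-th powers (C = -2) combine into one argument.
Term ratio: r(k) = (1/9) * (k+9/2) / [(k+1)] - rational in k, leading ratio (1/9); with t_0 = -2, classification follows.


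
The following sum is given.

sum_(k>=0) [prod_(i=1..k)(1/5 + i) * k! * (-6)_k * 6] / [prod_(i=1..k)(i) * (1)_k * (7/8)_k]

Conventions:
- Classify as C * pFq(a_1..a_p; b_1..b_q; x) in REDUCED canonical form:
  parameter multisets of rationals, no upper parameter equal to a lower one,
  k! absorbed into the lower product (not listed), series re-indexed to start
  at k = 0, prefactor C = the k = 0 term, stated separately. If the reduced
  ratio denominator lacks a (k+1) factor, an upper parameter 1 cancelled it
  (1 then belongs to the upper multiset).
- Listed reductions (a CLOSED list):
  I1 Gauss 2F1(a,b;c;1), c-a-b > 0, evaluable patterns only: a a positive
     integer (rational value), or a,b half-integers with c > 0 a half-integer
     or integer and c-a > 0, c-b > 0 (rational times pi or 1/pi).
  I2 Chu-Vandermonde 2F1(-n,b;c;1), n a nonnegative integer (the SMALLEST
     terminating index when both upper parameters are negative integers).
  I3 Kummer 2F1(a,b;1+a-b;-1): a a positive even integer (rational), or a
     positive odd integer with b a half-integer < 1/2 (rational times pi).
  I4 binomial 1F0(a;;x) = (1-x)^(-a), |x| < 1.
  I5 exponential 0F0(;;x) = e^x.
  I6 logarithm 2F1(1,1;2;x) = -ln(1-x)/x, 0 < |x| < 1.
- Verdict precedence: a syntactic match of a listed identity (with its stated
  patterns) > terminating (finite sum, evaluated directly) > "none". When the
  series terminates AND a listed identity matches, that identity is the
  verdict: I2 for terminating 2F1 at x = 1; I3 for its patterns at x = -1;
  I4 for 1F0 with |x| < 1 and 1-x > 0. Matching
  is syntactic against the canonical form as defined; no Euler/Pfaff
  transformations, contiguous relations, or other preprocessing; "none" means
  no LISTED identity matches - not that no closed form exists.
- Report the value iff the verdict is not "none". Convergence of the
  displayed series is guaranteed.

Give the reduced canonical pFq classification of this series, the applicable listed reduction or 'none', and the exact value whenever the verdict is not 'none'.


x = 1 here; the reduced form reads 2F1, upper {-6, 6/5}, lower {7/8}, C = 6. Verdict: Vandermonde's identity (I2) applies (terminating 2F1 at x = 1 with n = 6, b = 6/5, c = 7/8). Hence: -506747934/2618046875.

First insight: t_0 = 6 here, and the product of the first k integers (C = 6) is k!.
Step ratio: r(k) = 1 * (k-6) (k+6/5) / [(k+7/8) (k+1)] - rational in k. x = 1; t_0 = 6; negate the roots.


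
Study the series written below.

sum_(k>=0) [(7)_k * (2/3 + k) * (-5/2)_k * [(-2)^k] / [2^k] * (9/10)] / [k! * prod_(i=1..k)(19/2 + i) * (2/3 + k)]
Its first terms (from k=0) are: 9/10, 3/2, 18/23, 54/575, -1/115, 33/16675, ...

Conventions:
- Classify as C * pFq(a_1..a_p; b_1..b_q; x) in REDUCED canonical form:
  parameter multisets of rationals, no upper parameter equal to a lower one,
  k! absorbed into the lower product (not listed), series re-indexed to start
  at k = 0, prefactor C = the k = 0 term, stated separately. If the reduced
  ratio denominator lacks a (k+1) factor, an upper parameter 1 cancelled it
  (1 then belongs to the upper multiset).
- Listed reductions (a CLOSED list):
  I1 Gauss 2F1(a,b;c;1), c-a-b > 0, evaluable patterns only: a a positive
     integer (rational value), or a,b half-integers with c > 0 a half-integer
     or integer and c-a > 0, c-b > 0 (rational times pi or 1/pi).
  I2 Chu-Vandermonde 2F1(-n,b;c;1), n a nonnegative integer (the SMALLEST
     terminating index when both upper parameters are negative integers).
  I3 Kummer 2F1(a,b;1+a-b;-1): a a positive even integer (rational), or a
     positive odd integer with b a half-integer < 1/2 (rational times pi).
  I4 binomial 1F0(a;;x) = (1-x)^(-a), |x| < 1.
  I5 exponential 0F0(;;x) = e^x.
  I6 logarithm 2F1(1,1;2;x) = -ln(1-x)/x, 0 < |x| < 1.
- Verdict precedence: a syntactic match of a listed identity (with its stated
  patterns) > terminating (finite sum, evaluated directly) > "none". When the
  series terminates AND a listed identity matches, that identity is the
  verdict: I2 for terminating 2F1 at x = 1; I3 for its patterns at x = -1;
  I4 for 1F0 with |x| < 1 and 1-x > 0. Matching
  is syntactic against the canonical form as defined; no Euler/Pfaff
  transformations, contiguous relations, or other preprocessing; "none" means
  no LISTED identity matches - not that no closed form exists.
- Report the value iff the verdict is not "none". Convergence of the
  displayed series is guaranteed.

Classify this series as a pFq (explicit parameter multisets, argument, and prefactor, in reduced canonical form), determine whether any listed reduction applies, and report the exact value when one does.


Reduced: x = -1, 2F1, upper = {-5/2, 7}, lower = {21/2}, C = 9/10. Verdict: this is Kummer (I3) (x = -1; c = 21/2 equals 1+a-b for upper {-5/2, 7}: listed pattern). Sum: (8729721/8388608) * pi.

Key observation: from the first term 9/10: the two k-th powers (prefactor 9/10) combine into one argument.
Term ratio: r(k) = (-1) * (k-5/2) (k+7) / [(k+21/2) (k+1)] - rational; roots negated = parameters, x = (-1), C = 9/10.


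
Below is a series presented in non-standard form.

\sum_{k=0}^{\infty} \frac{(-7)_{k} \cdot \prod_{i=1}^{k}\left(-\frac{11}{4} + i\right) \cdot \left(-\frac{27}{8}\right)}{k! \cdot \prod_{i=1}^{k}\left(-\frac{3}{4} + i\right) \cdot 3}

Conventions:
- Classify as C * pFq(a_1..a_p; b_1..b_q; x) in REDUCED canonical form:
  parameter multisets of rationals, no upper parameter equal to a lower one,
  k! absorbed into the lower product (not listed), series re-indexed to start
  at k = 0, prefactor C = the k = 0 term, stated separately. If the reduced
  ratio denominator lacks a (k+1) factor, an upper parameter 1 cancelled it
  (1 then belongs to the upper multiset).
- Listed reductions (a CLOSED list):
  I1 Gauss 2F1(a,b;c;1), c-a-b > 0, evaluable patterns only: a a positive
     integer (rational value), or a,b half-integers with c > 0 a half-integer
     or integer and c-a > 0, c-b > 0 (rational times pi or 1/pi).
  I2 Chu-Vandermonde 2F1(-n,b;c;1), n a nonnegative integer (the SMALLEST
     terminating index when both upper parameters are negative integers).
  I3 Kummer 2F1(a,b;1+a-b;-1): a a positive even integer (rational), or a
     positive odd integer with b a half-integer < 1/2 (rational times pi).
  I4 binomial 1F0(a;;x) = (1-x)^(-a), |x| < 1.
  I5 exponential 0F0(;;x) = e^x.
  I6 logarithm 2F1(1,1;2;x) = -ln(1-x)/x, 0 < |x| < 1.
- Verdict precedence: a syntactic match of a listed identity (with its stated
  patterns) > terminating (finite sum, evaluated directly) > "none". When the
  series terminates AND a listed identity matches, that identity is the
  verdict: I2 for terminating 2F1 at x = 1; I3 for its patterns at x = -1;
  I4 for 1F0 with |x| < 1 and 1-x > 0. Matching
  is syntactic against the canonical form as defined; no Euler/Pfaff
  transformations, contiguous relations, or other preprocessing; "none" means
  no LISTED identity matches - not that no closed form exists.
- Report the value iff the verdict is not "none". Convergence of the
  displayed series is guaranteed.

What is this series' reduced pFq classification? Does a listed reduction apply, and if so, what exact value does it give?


With C = -\frac{9}{8}: the canonical form is 2F1(-7, -\frac{7}{4}; \frac{1}{4}; 1). Verdict (x = 1): Vandermonde's identity (I2) applies (terminating 2F1 at x = 1 with n = 7, b = -7/4, c = \frac{1}{4}). Value: -\frac{786432}{5525}.

Key observation: t_0 being -\frac{9}{8}, the running product (C = -9/8, x = 1) telescopes to a rising factorial.
Term ratio: r(k) = 1 * (k-7) (k-\frac{7}{4}) / [(k+\frac{1}{4}) (k+1)] - rational in k. x = 1; t_0 = -\frac{9}{8}; negate the roots.
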